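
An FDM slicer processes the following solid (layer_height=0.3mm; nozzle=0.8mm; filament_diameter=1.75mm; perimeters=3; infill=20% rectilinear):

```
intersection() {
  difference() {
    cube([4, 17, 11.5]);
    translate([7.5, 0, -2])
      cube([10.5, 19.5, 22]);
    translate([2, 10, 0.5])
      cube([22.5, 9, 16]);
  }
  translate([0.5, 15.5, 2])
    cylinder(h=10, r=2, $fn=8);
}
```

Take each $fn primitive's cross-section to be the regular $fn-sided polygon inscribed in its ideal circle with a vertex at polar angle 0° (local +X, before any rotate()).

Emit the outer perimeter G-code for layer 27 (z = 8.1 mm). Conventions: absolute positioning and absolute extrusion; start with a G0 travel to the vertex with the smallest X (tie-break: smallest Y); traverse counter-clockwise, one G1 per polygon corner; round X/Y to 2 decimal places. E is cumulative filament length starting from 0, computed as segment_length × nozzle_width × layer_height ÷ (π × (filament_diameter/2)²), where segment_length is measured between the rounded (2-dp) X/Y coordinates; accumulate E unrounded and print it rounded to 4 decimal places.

At z = 8.1 mm: the cube (footprint 4×17) is included at this height; the cube at (7.5, 0) (footprint 10.5×19.5) is included at this height; the cube at (2, 10) is present — its section is the full 22.5×9 rectangle; After the difference (first − rest): starting from the 4×17 cube, the 10.5×19.5 cube at (7.5, 0) misses the remaining region (no effect); the 22.5×9 cube at (2, 10) partially overlaps it — only the 14.00 mm² overlap (of its 202.50 mm²) is removed, clipping the outline — 1 connected region; the r=2 cylinder at (0.5, 15.5) gives a regular 8-gon of circumradius 2 (constant along its height); Keeping only the common overlap: the r=2 cylinder at (0.5, 15.5) partially overlaps the result so far; clipping to the common part keeps 6.45 mm² — 1 connected region. The outline is a single polygon with 8 vertices. Extrusion per mm of travel: 0.8 × 0.3 / (π × 0.875²) = 0.099780. Accumulating E over each segment gives final E = 1.0126.

G0 X0.00 Y13.71 Z8.10
G1 X0.50 Y13.50 E0.0541
G1 X1.91 Y14.09 E0.2066
G1 X2.00 Y14.29 E0.2285
G1 X2.00 Y16.71 E0.4700
G1 X1.91 Y16.91 E0.4919
G1 X1.71 Y17.00 E0.5137
G1 X0.00 Y17.00 E0.6844
G1 X0.00 Y13.71 E1.0126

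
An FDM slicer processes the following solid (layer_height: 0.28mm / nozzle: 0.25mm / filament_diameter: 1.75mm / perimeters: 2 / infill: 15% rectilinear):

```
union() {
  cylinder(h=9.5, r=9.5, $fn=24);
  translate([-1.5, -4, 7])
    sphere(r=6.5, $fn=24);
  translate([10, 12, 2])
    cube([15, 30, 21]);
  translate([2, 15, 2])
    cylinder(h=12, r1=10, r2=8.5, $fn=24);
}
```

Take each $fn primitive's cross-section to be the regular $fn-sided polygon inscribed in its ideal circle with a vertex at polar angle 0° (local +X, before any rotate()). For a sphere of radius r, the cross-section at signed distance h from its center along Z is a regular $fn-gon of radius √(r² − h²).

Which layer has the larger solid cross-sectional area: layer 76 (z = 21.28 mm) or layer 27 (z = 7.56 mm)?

layer 27 (z = 7.56 mm)

Layer 76 (z = 21.28): the cylinder is not intersected at this z (z outside [0, 9.5]); the sphere at (-1.5, -4) is not intersected at this z (|z−center|=14.280 > r=6.5); the cube at (10, 12) (footprint 15×30) is included at this height (area 450.00 mm²); the cone at (2, 15) does not reach this height (z outside [2, 14]); Merging all regions: only the 15×30 cube at (10, 12) is present, so the union is just that shape — area = 450.00 mm². So its area = 450.00 mm². Layer 27 (z = 7.56): the r=9.5 cylinder contributes a regular 24-gon of circumradius 9.5 (area = (24/2)·9.500²·sin(360°/24) = 280.30 mm²); the sphere at (-1.5, -4): section is a regular 24-gon, circumradius = √(r²−h²) = √(6.5²−0.56²) = 6.476 (area = (24/2)·6.476²·sin(360°/24) = 130.25 mm²); the cube at (10, 12) is present — its section is the full 15×30 rectangle (area 450.00 mm²); the cone at (2, 15) (r1=10→r2=8.5) has section circumradius 9.305 here — a regular 24-gon (area = (24/2)·9.305²·sin(360°/24) = 268.91 mm²); Merging all regions: the regions partially overlap — summed areas 1129.46 mm² minus the doubly-counted overlap 153.86 mm² gives 975.60 mm² — area = 975.60 mm². So its area = 975.60 mm². Layer 27 is larger (975.60 vs 450.00 mm²).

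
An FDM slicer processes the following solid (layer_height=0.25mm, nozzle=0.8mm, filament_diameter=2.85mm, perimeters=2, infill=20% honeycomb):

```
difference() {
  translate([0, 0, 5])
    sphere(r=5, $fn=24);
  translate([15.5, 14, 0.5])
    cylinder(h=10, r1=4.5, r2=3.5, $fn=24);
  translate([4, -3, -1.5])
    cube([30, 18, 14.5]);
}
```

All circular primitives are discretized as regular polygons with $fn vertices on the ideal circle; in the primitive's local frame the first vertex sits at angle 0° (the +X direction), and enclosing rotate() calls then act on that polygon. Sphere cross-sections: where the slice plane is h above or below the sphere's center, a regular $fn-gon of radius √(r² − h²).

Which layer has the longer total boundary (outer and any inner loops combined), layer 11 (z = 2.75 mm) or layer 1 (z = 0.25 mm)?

layer 11 (z = 2.75 mm)

Layer 11 (z = 2.75): the sphere: section is a regular 24-gon, circumradius = √(r²−h²) = √(5²−2.25²) = 4.465 (perimeter = 2·24·4.465·sin(180°/24) = 27.98 mm); the cone at (15.5, 14) contributes a regular 24-gon of circumradius 4.275 (interpolated between r1=4.5 and r2=3.5 at t=0.225) (perimeter = 2·24·4.275·sin(180°/24) = 26.78 mm); the cube at (4, -3) is present — its section is the full 30×18 rectangle (perimeter 96.00 mm); After the difference (first − rest): starting from the r=5 sphere, the cone at (15.5, 14) misses the remaining region (no effect); the 30×18 cube at (4, -3) partially overlaps it — only the 1.14 mm² overlap (of its 540.00 mm²) is removed, clipping the outline — boundary = 27.83 mm. So its perimeter = 27.83 mm. Layer 1 (z = 0.25): the sphere: section is a regular 24-gon, circumradius = √(r²−h²) = √(5²−4.75²) = 1.561 (perimeter = 2·24·1.561·sin(180°/24) = 9.78 mm); the cone at (15.5, 14) is absent (z outside [0.5, 10.5]); the cube at (4, -3) is present — its section is the full 30×18 rectangle (perimeter 96.00 mm); Taking the first minus the rest: starting from the r=5 sphere, the 30×18 cube at (4, -3) misses the remaining region (no effect) — boundary = 9.78 mm. So its perimeter = 9.78 mm. Layer 11 is larger (27.83 vs 9.78 mm).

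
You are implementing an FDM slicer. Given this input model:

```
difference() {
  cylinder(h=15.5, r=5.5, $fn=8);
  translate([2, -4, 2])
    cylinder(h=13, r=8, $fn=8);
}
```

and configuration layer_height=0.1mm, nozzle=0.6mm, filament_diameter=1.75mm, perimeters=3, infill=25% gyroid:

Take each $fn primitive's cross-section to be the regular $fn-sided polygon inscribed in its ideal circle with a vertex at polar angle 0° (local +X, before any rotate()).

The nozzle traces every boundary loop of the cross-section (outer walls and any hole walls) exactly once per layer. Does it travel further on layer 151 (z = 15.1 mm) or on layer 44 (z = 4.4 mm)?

Layer 151 (z = 15.1): the r=5.5 cylinder contributes a regular 8-gon of circumradius 5.5 (perimeter = 2·8·5.500·sin(180°/8) = 33.68 mm); the cylinder at (2, -4) is not intersected at this z (z outside [2, 15]); Taking the first minus the rest: none of the subtracted shapes is present at this height, so the r=5.5 cylinder is unchanged — boundary = 33.68 mm. So its perimeter = 33.68 mm. Layer 44 (z = 4.4): the r=5.5 cylinder gives a regular 8-gon of circumradius 5.5 (constant along its height) (perimeter = 2·8·5.500·sin(180°/8) = 33.68 mm); the cylinder at (2, -4): section is a regular 8-gon, circumradius r=8 (perimeter = 2·8·8.000·sin(180°/8) = 48.98 mm); After the difference (first − rest): starting from the r=5.5 cylinder, the r=8 cylinder at (2, -4) partially overlaps it — only the 68.38 mm² overlap (of its 181.02 mm²) is removed, clipping the outline — boundary = 26.85 mm. So its perimeter = 26.85 mm. Layer 151 is larger (33.68 vs 26.85 mm).

layer 151 (z = 15.1 mm)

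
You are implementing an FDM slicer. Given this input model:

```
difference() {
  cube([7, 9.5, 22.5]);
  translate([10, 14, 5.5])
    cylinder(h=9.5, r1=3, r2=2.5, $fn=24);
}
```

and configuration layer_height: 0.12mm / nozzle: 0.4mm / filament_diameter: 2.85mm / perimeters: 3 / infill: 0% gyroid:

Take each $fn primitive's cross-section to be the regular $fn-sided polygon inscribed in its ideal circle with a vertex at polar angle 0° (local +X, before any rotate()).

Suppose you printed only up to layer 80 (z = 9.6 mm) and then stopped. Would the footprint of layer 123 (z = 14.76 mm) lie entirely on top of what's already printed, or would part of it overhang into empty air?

entirely on top

Compare the two slices. At z = 9.6: the 7×9.5 cube contributes its full rectangle (area 66.50 mm²); the cone at (10, 14) (r1=3→r2=2.5) has section circumradius 2.784 here — a regular 24-gon (area = (24/2)·2.784²·sin(360°/24) = 24.08 mm²); After the difference (first − rest): starting from the 7×9.5 cube (66.50 mm²), the cone at (10, 14) misses the remaining region (no effect) — area = 66.50 mm². At z = 14.76: the 7×9.5 cube contributes its full rectangle (area 66.50 mm²); the cone at (10, 14) contributes a regular 24-gon of circumradius 2.513 (interpolated between r1=3 and r2=2.5 at t=0.975) (area = (24/2)·2.513²·sin(360°/24) = 19.61 mm²); Taking the first minus the rest: starting from the 7×9.5 cube (66.50 mm²), the cone at (10, 14) misses the remaining region (no effect) — area = 66.50 mm². Checking containment: the cross-section at z = 14.76 is a subset of the cross-section at z = 9.6.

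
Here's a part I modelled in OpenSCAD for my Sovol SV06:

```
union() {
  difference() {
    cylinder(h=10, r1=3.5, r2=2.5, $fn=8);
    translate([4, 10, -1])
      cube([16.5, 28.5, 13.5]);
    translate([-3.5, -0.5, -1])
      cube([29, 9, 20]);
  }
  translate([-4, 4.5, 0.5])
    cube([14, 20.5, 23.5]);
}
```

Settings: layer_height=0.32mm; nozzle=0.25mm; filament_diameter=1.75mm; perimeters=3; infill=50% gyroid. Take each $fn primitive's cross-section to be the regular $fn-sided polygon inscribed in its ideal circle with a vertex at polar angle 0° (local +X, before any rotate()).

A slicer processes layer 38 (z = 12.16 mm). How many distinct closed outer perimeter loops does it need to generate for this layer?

1

At z = 12.16 mm: the cone does not reach this height (z outside [0, 10]); the cube at (4, 10) is present — its section is the full 16.5×28.5 rectangle; the cube at (-3.5, -0.5) (footprint 29×9) is included at this height; After the difference (first − rest): the first operand is absent here, so nothing remains; the cube at (-4, 4.5) is present — its section is the full 14×20.5 rectangle; Combining (union): only the 14×20.5 cube at (-4, 4.5) is present, so the union is just that shape — 1 connected region. The result has 1 disconnected region.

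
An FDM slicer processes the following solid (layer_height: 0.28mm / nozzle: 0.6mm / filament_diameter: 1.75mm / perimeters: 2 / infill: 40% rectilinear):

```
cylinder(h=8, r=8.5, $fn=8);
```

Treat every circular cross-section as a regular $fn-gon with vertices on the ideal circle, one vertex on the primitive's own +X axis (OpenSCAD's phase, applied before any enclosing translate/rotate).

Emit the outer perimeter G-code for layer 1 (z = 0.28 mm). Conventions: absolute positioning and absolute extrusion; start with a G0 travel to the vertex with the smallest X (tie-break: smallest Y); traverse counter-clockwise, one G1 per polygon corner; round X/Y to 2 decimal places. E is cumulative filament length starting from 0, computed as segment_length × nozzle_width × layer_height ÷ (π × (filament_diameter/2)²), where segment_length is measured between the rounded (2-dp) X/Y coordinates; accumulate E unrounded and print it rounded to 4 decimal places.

At z = 0.28 mm: the r=8.5 cylinder gives a regular 8-gon of circumradius 8.5 (constant along its height). The outline is a single polygon with 8 vertices. Extrusion per mm of travel: 0.6 × 0.28 / (π × 0.875²) = 0.069846. Accumulating E over each segment gives final E = 3.6350.

G0 X-8.50 Y0.00 Z0.28
G1 X-6.01 Y-6.01 E0.4544
G1 X0.00 Y-8.50 E0.9088
G1 X6.01 Y-6.01 E1.3631
G1 X8.50 Y0.00 E1.8175
G1 X6.01 Y6.01 E2.2719
G1 X0.00 Y8.50 E2.7263
G1 X-6.01 Y6.01 E3.1806
G1 X-8.50 Y0.00 E3.6350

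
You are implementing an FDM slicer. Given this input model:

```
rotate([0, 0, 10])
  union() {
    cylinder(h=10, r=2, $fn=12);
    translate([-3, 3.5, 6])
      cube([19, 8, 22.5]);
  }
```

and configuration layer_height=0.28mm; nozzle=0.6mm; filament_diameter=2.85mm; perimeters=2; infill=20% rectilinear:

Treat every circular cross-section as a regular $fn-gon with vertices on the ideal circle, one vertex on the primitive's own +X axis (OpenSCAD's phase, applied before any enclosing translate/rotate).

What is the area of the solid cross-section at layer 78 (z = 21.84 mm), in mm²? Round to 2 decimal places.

152.00 mm²

At z = 21.84 mm: the cylinder is absent (z outside [0, 10]); the cube at (-3, 3.5) (footprint 19×8) is included at this height (area 152.00 mm²); Taking the union: only the 19×8 cube at (-3, 3.5) is present, so the union is just that shape — area = 152.00 mm²; (rotated 10° about Z; rotation is an isometry so areas/perimeters/island counts are preserved). Overall, the cross-section is a single solid region. Net area = 152.00 mm².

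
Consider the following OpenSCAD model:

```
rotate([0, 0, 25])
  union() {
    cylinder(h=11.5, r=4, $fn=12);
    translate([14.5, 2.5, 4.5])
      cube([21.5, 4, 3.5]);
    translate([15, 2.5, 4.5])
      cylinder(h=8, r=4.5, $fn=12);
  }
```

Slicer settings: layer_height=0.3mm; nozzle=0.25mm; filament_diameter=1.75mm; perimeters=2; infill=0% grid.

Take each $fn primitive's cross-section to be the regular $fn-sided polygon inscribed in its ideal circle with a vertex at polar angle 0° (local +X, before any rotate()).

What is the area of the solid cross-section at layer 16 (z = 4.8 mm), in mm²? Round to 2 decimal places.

178.03 mm²

At z = 4.8 mm: the r=4 cylinder gives a regular 12-gon of circumradius 4 (constant along its height) (area = (12/2)·4.000²·sin(360°/12) = 48.00 mm²); the cube at (14.5, 2.5) (footprint 21.5×4) is included at this height (area 86.00 mm²); the cylinder at (15, 2.5): section is a regular 12-gon, circumradius r=4.5 (area = (12/2)·4.500²·sin(360°/12) = 60.75 mm²); Combining (union): the regions partially overlap — summed areas 194.75 mm² minus the doubly-counted overlap 16.72 mm² gives 178.03 mm² — area = 178.03 mm²; (whole slice rotated 25° about Z — lengths, areas and connectivity unchanged). Overall, the cross-section has 2 separate islands. Net area = 178.03 mm².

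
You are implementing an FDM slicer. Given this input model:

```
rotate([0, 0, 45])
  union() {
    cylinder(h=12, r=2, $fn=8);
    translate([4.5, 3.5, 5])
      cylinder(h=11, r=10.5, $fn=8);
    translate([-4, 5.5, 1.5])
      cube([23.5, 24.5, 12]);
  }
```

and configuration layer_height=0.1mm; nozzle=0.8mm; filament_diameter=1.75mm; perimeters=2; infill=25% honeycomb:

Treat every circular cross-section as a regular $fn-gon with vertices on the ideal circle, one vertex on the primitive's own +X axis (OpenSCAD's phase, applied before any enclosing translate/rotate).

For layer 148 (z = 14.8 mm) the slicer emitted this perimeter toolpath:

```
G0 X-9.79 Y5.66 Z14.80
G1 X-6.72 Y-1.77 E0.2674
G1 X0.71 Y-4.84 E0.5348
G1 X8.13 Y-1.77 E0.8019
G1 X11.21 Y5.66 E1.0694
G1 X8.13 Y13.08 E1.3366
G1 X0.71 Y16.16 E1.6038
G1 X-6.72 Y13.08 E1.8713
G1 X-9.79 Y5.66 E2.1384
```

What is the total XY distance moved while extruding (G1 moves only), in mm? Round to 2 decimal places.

Sum the Euclidean lengths of each G1 segment: total = 64.29 mm.

64.29 mm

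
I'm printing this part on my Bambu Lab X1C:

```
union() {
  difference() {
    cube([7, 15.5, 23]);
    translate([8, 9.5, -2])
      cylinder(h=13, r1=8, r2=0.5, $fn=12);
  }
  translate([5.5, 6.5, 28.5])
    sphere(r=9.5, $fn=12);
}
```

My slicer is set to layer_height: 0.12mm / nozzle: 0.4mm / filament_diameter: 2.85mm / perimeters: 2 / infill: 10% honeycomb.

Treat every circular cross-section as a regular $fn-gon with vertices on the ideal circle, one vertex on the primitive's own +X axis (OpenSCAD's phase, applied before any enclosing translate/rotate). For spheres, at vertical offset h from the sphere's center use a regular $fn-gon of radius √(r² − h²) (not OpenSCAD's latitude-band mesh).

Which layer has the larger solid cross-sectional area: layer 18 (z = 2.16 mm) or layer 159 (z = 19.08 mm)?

layer 159 (z = 19.08 mm)

Layer 18 (z = 2.16): the cube (footprint 7×15.5) is included at this height (area 108.50 mm²); the cone at (8, 9.5): at t=0.320 of its height the radius interpolates to r₁+(r₂−r₁)t = 5.600, giving a regular 12-gon of that circumradius (area = (12/2)·5.600²·sin(360°/12) = 94.08 mm²); After the difference (first − rest): starting from the 7×15.5 cube (108.50 mm²), the cone at (8, 9.5) partially overlaps it — only the 36.11 mm² overlap (of its 94.08 mm²) is removed, clipping the outline — area = 72.39 mm²; the sphere at (5.5, 6.5) does not reach this height (|z−center|=26.340 > r=9.5); Taking the union: only that combined region is present, so the union is just that shape — area = 72.39 mm². So its area = 72.39 mm². Layer 159 (z = 19.08): the cube is present — its section is the full 7×15.5 rectangle (area 108.50 mm²); the cone at (8, 9.5) is absent (z outside [-2, 11]); Taking the first minus the rest: none of the subtracted shapes is present at this height, so the 7×15.5 cube is unchanged — area = 108.50 mm²; the r=9.5 sphere at (5.5, 6.5) slices to a regular 12-gon of circumradius 1.230 (√(r²−h²) with h=9.42 from center) (area = (12/2)·1.230²·sin(360°/12) = 4.54 mm²); Combining (union): the r=9.5 sphere at (5.5, 6.5) lies entirely inside that combined region, so the union is just that combined region — area = 108.50 mm². So its area = 108.50 mm². Layer 159 is larger (108.50 vs 72.39 mm²).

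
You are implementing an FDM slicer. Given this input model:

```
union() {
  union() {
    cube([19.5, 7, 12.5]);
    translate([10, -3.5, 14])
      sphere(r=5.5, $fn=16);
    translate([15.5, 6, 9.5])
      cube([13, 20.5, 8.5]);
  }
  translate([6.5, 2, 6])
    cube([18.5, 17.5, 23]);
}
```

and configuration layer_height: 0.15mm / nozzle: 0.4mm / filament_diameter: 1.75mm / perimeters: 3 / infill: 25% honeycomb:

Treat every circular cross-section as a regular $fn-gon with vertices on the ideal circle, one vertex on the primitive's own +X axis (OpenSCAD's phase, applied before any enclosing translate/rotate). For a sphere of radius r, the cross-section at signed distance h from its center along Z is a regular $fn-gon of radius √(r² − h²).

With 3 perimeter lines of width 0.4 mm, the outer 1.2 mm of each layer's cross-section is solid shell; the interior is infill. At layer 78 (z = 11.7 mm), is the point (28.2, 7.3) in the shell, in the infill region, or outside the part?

At z = 11.7 mm: the cube (footprint 19.5×7) is included at this height; the r=5.5 sphere at (10, -3.5) contributes a regular 16-gon of circumradius √(5.5²−2.3²) = 4.996; the cube at (15.5, 6) (footprint 13×20.5) is included at this height; Merging all regions: the regions partially overlap (shared area 10.86 mm²), so overlapping operands fuse into one piece — 1 connected region; the cube at (6.5, 2) is present — its section is the full 18.5×17.5 rectangle; Taking the union: the regions partially overlap (shared area 189.25 mm²), so overlapping operands fuse into one piece — 1 connected region. Overall, the cross-section is a single solid region. The nearest boundary edge runs (28.50, 26.50)→(28.50, 6.00); distance from the point to it = 0.30 mm. The point is inside the cross-section, 0.30 mm from the nearest boundary — within the 1.2 mm shell band (3 × 0.4).

shell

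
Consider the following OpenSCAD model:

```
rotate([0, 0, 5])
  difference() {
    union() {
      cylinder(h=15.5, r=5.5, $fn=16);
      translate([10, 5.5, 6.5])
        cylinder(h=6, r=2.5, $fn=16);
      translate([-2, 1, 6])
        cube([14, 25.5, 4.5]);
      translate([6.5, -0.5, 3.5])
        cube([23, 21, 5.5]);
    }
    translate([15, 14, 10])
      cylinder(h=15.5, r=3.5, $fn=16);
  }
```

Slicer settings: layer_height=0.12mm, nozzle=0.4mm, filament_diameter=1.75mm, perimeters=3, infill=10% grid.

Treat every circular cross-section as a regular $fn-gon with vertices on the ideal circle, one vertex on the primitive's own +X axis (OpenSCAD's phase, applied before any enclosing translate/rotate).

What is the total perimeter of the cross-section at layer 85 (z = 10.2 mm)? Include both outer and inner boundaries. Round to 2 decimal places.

At z = 10.2 mm: the r=5.5 cylinder contributes a regular 16-gon of circumradius 5.5 (perimeter = 2·16·5.500·sin(180°/16) = 34.34 mm); the r=2.5 cylinder at (10, 5.5) contributes a regular 16-gon of circumradius 2.5 (perimeter = 2·16·2.500·sin(180°/16) = 15.61 mm); the 14×25.5 cube at (-2, 1) contributes its full rectangle (perimeter 79.00 mm); the cube at (6.5, -0.5) does not reach this height (z outside [3.5, 9]); Merging all regions: the regions partially overlap (shared area 44.57 mm²), so the edge portions inside another operand are dropped and the merged outline is re-measured after clipping — boundary = 92.55 mm; the r=3.5 cylinder at (15, 14) contributes a regular 16-gon of circumradius 3.5 (perimeter = 2·16·3.500·sin(180°/16) = 21.85 mm); Taking the first minus the rest: starting from that combined region, the r=3.5 cylinder at (15, 14) partially overlaps it — only the 1.06 mm² overlap (of its 37.50 mm²) is removed, clipping the outline — boundary = 92.75 mm; (whole slice rotated 5° about Z — lengths, areas and connectivity unchanged). Overall, the cross-section is a single solid region. Total boundary length (outer) = 92.75 mm.

92.75 mm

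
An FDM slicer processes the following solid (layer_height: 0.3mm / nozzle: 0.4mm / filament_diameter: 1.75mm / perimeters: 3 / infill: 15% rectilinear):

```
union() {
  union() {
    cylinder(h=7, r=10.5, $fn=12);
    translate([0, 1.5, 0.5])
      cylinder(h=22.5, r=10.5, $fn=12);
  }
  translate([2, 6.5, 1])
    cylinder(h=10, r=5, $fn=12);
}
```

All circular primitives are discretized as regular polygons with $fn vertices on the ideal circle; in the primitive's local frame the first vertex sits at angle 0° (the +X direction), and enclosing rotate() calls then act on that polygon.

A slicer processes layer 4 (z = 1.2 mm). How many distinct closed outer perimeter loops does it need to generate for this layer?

1

At z = 1.2 mm: the r=10.5 cylinder contributes a regular 12-gon of circumradius 10.5; the cylinder at (0, 1.5): section is a regular 12-gon, circumradius r=10.5; Taking the union: the regions partially overlap (shared area 299.55 mm²), so overlapping operands fuse into one piece — 1 connected region; the cylinder at (2, 6.5): section is a regular 12-gon, circumradius r=5; Merging all regions: the regions partially overlap (shared area 74.91 mm²), so overlapping operands fuse into one piece — 1 connected region. The result has 1 disconnected region.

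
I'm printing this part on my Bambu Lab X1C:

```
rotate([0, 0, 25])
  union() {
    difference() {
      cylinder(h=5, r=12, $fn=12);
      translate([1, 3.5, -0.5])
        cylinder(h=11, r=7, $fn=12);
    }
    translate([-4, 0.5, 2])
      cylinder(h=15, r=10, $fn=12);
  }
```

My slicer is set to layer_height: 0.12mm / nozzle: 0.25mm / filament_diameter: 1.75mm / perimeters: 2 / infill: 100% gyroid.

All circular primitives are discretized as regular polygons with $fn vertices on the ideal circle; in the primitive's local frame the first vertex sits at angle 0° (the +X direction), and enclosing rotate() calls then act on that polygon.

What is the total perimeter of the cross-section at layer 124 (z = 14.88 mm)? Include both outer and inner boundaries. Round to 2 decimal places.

62.12 mm

At z = 14.88 mm: the cylinder is absent (z outside [0, 5]); the cylinder at (1, 3.5) is absent (z outside [-0.5, 10.5]); After the difference (first − rest): the first operand is absent here, so nothing remains; the cylinder at (-4, 0.5): section is a regular 12-gon, circumradius r=10 (perimeter = 2·12·10.000·sin(180°/12) = 62.12 mm); Taking the union: only the r=10 cylinder at (-4, 0.5) is present, so the union is just that shape — boundary = 62.12 mm; (rotated 25° about Z; rotation is an isometry so areas/perimeters/island counts are preserved). Overall, the cross-section is a single solid region. Total boundary length (outer) = 62.12 mm.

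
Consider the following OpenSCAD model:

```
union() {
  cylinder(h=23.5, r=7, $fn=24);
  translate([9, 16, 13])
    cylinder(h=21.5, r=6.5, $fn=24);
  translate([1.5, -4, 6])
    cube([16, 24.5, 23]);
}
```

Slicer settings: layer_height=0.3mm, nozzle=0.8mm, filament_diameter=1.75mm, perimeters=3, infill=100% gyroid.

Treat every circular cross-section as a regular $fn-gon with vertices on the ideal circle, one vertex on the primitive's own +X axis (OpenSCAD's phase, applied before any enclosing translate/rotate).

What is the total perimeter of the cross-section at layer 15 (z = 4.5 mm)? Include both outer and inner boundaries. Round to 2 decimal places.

At z = 4.5 mm: the cylinder: section is a regular 24-gon, circumradius r=7 (perimeter = 2·24·7.000·sin(180°/24) = 43.86 mm); the cylinder at (9, 16) is absent (z outside [13, 34.5]); the cube at (1.5, -4) is not intersected at this z (z outside [6, 29]); Combining (union): only the r=7 cylinder is present, so the union is just that shape — boundary = 43.86 mm. Overall, the cross-section is a single solid region. Total boundary length (outer) = 43.86 mm.

43.86 mm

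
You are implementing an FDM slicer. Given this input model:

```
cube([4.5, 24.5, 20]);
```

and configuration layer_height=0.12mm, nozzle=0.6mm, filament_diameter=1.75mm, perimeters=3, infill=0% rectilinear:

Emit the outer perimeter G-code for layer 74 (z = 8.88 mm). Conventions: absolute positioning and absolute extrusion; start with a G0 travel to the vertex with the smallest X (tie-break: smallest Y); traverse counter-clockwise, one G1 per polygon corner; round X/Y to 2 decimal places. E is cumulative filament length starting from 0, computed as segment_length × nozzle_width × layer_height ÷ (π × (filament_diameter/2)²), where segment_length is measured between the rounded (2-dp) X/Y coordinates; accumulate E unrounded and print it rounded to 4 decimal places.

At z = 8.88 mm: the 4.5×24.5 cube contributes its full rectangle. The outline is a single polygon with 4 vertices. Extrusion per mm of travel: 0.6 × 0.12 / (π × 0.875²) = 0.029934. Accumulating E over each segment gives final E = 1.7362.

G0 X0.00 Y0.00 Z8.88
G1 X4.50 Y0.00 E0.1347
G1 X4.50 Y24.50 E0.8681
G1 X0.00 Y24.50 E1.0028
G1 X0.00 Y0.00 E1.7362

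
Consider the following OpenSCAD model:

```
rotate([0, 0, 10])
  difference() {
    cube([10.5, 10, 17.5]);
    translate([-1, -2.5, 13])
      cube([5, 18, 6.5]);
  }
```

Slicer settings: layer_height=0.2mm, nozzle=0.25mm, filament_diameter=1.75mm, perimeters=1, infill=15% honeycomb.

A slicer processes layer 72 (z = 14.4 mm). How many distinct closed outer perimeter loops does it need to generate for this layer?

1

At z = 14.4 mm: the cube (footprint 10.5×10) is included at this height; the cube at (-1, -2.5) (footprint 5×18) is included at this height; After the difference (first − rest): starting from the 10.5×10 cube, the 5×18 cube at (-1, -2.5) partially overlaps it — only the 40.00 mm² overlap (of its 90.00 mm²) is removed, clipping the outline — 1 connected region; (whole slice rotated 10° about Z — lengths, areas and connectivity unchanged). The result has 1 disconnected region.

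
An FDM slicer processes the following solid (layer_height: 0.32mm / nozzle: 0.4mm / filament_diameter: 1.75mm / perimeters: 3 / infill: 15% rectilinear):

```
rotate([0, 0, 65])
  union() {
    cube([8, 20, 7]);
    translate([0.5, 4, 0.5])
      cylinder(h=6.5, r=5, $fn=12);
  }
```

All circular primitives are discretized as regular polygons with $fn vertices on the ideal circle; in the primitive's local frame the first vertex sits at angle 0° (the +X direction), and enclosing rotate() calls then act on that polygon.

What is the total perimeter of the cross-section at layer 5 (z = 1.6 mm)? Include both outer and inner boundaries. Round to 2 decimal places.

61.87 mm

At z = 1.6 mm: the 8×20 cube contributes its full rectangle (perimeter 56.00 mm); the r=5 cylinder at (0.5, 4) gives a regular 12-gon of circumradius 5 (constant along its height) (perimeter = 2·12·5.000·sin(180°/12) = 31.06 mm); Taking the union: the regions partially overlap (shared area 40.25 mm²), so the edge portions inside another operand are dropped and the merged outline is re-measured after clipping — boundary = 61.87 mm; (rotated 65° about Z; rotation is an isometry so areas/perimeters/island counts are preserved). Overall, the cross-section is a single solid region. Total boundary length (outer) = 61.87 mm.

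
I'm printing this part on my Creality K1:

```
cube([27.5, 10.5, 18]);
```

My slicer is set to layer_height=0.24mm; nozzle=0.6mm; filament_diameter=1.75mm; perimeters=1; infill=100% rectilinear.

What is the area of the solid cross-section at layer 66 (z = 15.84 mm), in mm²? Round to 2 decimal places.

288.75 mm²

At z = 15.84 mm: the cube (footprint 27.5×10.5) is included at this height (area 288.75 mm²). Overall, the cross-section is a single solid region. Net area = 288.75 mm².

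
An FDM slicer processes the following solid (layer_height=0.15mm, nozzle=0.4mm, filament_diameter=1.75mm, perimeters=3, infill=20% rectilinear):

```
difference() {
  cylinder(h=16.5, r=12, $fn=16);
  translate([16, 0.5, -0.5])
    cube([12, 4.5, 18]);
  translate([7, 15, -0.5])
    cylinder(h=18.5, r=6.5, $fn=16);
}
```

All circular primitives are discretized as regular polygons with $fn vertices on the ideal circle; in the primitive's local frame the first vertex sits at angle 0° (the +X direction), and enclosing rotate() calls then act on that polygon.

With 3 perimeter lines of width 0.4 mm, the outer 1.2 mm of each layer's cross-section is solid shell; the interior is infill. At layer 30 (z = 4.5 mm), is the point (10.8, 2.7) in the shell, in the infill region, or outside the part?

At z = 4.5 mm: the r=12 cylinder contributes a regular 16-gon of circumradius 12; the cube at (16, 0.5) (footprint 12×4.5) is included at this height; the r=6.5 cylinder at (7, 15) contributes a regular 16-gon of circumradius 6.5; After the difference (first − rest): starting from the r=12 cylinder, the 12×4.5 cube at (16, 0.5) misses the remaining region (no effect); the r=6.5 cylinder at (7, 15) partially overlaps it — only the 8.32 mm² overlap (of its 129.35 mm²) is removed, clipping the outline — 1 connected region. Overall, the cross-section is a single solid region. The nearest boundary edge runs (11.09, 4.59)→(12.00, 0.00); distance from the point to it = 0.65 mm. The point is inside the cross-section, 0.65 mm from the nearest boundary — within the 1.2 mm shell band (3 × 0.4).

shell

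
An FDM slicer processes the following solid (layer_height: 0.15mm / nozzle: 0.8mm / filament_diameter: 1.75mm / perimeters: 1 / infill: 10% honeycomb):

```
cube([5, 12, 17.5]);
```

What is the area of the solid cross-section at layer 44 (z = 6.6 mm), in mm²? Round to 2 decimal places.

At z = 6.6 mm: the cube is present — its section is the full 5×12 rectangle (area 60.00 mm²). Overall, the cross-section is a single solid region. Net area = 60.00 mm².

60.00 mm²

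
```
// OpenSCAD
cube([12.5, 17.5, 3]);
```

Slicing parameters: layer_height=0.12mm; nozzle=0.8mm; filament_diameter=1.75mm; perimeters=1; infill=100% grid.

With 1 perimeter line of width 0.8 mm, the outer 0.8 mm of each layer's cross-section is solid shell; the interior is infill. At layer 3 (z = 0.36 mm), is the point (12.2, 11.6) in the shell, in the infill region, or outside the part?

At z = 0.36 mm: the cube is present — its section is the full 12.5×17.5 rectangle. Overall, the cross-section is a single solid region. The nearest boundary edge runs (12.50, 0.00)→(12.50, 17.50); distance from the point to it = 0.30 mm. The point is inside the cross-section, 0.30 mm from the nearest boundary — within the 0.8 mm shell band (1 × 0.8).

shell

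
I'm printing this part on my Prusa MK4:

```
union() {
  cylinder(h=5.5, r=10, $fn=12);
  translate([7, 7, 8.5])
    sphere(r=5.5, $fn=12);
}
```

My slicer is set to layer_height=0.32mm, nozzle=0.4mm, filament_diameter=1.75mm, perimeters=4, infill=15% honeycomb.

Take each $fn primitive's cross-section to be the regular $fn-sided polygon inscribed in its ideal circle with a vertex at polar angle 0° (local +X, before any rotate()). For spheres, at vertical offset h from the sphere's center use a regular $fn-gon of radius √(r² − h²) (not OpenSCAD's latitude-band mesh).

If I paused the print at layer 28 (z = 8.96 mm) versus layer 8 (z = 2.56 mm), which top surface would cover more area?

Layer 28 (z = 8.96): the cylinder does not reach this height (z outside [0, 5.5]); the r=5.5 sphere at (7, 7) slices to a regular 12-gon of circumradius 5.481 (√(r²−h²) with h=0.46 from center) (area = (12/2)·5.481²·sin(360°/12) = 90.12 mm²); Taking the union: only the r=5.5 sphere at (7, 7) is present, so the union is just that shape — area = 90.12 mm². So its area = 90.12 mm². Layer 8 (z = 2.56): the cylinder: section is a regular 12-gon, circumradius r=10 (area = (12/2)·10.000²·sin(360°/12) = 300.00 mm²); the sphere at (7, 7) does not reach this height (|z−center|=5.940 > r=5.5); Taking the union: only the r=10 cylinder is present, so the union is just that shape — area = 300.00 mm². So its area = 300.00 mm². Layer 8 is larger (300.00 vs 90.12 mm²).

layer 8 (z = 2.56 mm)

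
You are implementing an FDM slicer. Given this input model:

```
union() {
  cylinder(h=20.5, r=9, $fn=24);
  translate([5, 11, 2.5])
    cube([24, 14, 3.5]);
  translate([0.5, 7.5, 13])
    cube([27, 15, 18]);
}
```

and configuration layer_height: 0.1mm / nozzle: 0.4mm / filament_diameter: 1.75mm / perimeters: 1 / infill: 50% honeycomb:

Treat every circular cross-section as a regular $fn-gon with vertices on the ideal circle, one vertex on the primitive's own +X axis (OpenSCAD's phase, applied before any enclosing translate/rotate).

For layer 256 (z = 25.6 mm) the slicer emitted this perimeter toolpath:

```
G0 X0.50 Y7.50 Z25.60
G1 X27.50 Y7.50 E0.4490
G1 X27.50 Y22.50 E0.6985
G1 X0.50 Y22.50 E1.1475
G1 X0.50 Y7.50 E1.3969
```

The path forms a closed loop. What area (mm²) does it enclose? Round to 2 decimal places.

Apply the shoelace formula to the sequence of (X, Y) vertices; enclosed area = 405.00 mm².

405.00 mm²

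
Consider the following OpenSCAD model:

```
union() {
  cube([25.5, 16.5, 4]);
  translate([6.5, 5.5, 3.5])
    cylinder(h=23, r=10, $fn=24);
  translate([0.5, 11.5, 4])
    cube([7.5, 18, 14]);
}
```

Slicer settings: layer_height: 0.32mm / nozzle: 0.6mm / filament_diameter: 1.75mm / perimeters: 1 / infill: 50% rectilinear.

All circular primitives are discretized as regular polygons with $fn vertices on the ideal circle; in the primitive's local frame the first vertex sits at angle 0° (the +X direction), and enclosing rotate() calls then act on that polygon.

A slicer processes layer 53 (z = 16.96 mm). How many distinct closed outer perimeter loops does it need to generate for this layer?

1

At z = 16.96 mm: the cube does not reach this height (z outside [0, 4]); the r=10 cylinder at (6.5, 5.5) contributes a regular 24-gon of circumradius 10; the 7.5×18 cube at (0.5, 11.5) contributes its full rectangle; Taking the union: the regions partially overlap (shared area 25.66 mm²), so overlapping operands fuse into one piece — 1 connected region. The result has 1 disconnected region.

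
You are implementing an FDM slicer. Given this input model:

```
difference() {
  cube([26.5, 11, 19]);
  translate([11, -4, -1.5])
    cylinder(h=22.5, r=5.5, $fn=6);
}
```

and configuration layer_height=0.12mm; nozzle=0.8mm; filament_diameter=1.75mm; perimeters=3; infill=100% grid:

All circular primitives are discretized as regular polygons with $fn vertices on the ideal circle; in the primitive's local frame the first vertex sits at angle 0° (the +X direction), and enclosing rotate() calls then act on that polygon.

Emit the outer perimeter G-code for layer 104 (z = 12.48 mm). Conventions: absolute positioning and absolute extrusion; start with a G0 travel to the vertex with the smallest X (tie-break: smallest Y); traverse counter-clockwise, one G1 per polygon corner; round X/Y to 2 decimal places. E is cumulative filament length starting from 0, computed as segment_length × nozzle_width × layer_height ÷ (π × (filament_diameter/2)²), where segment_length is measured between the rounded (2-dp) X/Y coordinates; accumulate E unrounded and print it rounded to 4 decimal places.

G0 X0.00 Y0.00 Z12.48
G1 X7.81 Y0.00 E0.3117
G1 X8.25 Y0.76 E0.3468
G1 X13.75 Y0.76 E0.5663
G1 X14.19 Y0.00 E0.6013
G1 X26.50 Y0.00 E1.0926
G1 X26.50 Y11.00 E1.5317
G1 X0.00 Y11.00 E2.5894
G1 X0.00 Y0.00 E3.0284

At z = 12.48 mm: the 26.5×11 cube contributes its full rectangle; the r=5.5 cylinder at (11, -4) gives a regular 6-gon of circumradius 5.5 (constant along its height); Taking the first minus the rest: starting from the 26.5×11 cube, the r=5.5 cylinder at (11, -4) partially overlaps it — only the 4.53 mm² overlap (of its 78.59 mm²) is removed, clipping the outline — 1 connected region. The outline is a single polygon with 8 vertices. Extrusion per mm of travel: 0.8 × 0.12 / (π × 0.875²) = 0.039912. Accumulating E over each segment gives final E = 3.0284.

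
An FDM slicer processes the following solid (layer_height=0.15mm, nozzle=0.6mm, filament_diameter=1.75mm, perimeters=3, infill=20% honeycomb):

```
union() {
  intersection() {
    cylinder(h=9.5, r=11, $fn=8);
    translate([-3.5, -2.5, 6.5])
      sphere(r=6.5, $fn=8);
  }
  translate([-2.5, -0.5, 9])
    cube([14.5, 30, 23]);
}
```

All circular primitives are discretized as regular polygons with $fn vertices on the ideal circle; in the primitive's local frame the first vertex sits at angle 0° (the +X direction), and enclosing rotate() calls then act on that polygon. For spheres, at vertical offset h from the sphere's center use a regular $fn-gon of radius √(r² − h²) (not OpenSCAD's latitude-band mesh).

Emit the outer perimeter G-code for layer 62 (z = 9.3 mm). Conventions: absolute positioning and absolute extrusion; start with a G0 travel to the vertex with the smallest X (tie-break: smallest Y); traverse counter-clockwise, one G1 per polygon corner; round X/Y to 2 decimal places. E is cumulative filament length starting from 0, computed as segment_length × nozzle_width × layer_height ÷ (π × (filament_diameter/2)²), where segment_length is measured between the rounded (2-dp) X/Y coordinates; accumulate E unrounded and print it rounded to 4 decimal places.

G0 X-9.37 Y-2.50 Z9.30
G1 X-7.65 Y-6.65 E0.1681
G1 X-3.50 Y-8.37 E0.3362
G1 X0.65 Y-6.65 E0.5043
G1 X2.37 Y-2.50 E0.6724
G1 X1.54 Y-0.50 E0.7534
G1 X12.00 Y-0.50 E1.1448
G1 X12.00 Y29.50 E2.2673
G1 X-2.50 Y29.50 E2.8099
G1 X-2.50 Y2.95 E3.8033
G1 X-3.50 Y3.37 E3.8439
G1 X-7.65 Y1.65 E4.0120
G1 X-9.37 Y-2.50 E4.1801

At z = 9.3 mm: the r=11 cylinder gives a regular 8-gon of circumradius 11 (constant along its height); the r=6.5 sphere at (-3.5, -2.5) contributes a regular 8-gon of circumradius √(6.5²−2.8²) = 5.866; Keeping only the common overlap: the r=6.5 sphere at (-3.5, -2.5) lies inside the r=11 cylinder, so the common part is the r=6.5 sphere at (-3.5, -2.5) itself — 1 connected region; the cube at (-2.5, -0.5) is present — its section is the full 14.5×30 rectangle; Merging all regions: the regions partially overlap (shared area 9.77 mm²), so overlapping operands fuse into one piece — 1 connected region. The outline is a single polygon with 12 vertices. Extrusion per mm of travel: 0.6 × 0.15 / (π × 0.875²) = 0.037418. Accumulating E over each segment gives final E = 4.1801.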